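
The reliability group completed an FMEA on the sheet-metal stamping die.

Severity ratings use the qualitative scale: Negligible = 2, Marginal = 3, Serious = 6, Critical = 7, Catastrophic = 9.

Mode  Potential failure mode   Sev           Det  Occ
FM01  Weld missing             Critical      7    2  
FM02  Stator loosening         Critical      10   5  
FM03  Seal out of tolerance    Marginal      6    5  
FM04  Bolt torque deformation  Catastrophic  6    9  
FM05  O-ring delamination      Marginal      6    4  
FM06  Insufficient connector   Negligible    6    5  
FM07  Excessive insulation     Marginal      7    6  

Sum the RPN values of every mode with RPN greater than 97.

RPN = Severity × Occurrence × Detection:
  FM01: 7 × 2 × 7 = 98
  FM02: 7 × 5 × 10 = 350
  FM03: 3 × 5 × 6 = 90
  FM04: 9 × 9 × 6 = 486
  FM05: 3 × 4 × 6 = 72
  FM06: 2 × 5 × 6 = 60
  FM07: 3 × 6 × 7 = 126
RPN > 97: FM01 (98), FM02 (350), FM04 (486), FM07 (126).
Sum: 98 + 350 + 486 + 126 = 1060.

1060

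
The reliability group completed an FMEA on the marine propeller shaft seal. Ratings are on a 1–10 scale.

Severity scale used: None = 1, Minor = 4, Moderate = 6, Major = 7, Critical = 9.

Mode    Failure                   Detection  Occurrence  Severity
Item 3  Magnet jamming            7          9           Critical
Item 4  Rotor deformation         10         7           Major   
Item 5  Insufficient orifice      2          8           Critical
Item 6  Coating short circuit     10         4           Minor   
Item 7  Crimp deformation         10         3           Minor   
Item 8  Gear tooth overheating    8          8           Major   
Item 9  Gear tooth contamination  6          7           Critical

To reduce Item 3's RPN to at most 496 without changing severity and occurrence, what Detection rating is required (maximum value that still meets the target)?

Item 3: S=9, O=9, D=7 → current RPN = 567.
Fixed product = 81. Need 81 × D ≤ 496, so D ≤ 496/81 = 6.12.
Maximum integer Detection rating = 6 (gives RPN 486; D=7 would give 567 > 496).

6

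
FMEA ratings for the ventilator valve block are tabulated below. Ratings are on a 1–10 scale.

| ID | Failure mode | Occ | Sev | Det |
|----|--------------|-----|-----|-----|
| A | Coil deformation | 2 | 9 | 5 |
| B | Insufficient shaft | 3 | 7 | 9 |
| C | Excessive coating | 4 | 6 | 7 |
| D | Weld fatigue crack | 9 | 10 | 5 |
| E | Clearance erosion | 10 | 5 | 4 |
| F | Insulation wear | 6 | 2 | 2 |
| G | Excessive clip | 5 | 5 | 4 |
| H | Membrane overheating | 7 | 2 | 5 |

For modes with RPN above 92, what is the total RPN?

RPN = Severity × Occurrence × Detection:
  A: 9 × 2 × 5 = 90
  B: 7 × 3 × 9 = 189
  C: 6 × 4 × 7 = 168
  D: 10 × 9 × 5 = 450
  E: 5 × 10 × 4 = 200
  F: 2 × 6 × 2 = 24
  G: 5 × 5 × 4 = 100
  H: 2 × 7 × 5 = 70
RPN > 92: B (189), C (168), D (450), E (200), G (100).
Sum: 189 + 168 + 450 + 200 + 100 = 1107.

1107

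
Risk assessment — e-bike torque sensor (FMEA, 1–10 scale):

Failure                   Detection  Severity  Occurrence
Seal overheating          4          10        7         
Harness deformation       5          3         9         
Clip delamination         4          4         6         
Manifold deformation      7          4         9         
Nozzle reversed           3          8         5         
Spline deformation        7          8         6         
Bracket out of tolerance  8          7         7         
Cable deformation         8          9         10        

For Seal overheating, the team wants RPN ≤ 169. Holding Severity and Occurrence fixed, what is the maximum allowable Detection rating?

2

Seal overheating: S=10, O=7, D=4 → current RPN = 280.
Fixed product = 70. Need 70 × D ≤ 169, so D ≤ 169/70 = 2.41.
Maximum integer Detection rating = 2 (gives RPN 140; D=3 would give 210 > 169).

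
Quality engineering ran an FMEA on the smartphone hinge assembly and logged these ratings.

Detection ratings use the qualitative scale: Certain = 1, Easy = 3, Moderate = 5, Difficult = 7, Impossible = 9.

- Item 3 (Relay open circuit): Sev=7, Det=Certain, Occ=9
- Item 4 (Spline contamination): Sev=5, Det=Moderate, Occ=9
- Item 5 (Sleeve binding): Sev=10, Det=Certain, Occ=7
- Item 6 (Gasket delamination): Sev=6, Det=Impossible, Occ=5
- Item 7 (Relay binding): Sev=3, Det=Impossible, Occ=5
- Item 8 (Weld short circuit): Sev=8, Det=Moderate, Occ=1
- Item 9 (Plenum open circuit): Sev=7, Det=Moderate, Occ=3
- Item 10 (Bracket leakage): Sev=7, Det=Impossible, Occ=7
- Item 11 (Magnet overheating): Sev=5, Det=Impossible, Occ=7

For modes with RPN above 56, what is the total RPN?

1624

RPN = Severity × Occurrence × Detection:
  Item 3: 7 × 9 × 1 = 63
  Item 4: 5 × 9 × 5 = 225
  Item 5: 10 × 7 × 1 = 70
  Item 6: 6 × 5 × 9 = 270
  Item 7: 3 × 5 × 9 = 135
  Item 8: 8 × 1 × 5 = 40
  Item 9: 7 × 3 × 5 = 105
  Item 10: 7 × 7 × 9 = 441
  Item 11: 5 × 7 × 9 = 315
RPN > 56: Item 3 (63), Item 4 (225), Item 5 (70), Item 6 (270), Item 7 (135), Item 9 (105), Item 10 (441), Item 11 (315).
Sum: 63 + 225 + 70 + 270 + 135 + 105 + 441 + 315 = 1624.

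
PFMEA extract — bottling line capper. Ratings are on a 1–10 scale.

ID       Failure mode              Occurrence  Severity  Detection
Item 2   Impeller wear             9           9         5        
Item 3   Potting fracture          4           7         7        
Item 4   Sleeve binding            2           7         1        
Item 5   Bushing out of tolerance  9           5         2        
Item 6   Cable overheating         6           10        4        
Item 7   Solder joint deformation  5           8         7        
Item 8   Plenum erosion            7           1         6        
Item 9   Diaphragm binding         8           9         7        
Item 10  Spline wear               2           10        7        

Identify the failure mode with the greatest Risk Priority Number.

Item 9

RPN = Severity × Occurrence × Detection:
  Item 2: 9 × 9 × 5 = 405
  Item 3: 7 × 4 × 7 = 196
  Item 4: 7 × 2 × 1 = 14
  Item 5: 5 × 9 × 2 = 90
  Item 6: 10 × 6 × 4 = 240
  Item 7: 8 × 5 × 7 = 280
  Item 8: 1 × 7 × 6 = 42
  Item 9: 9 × 8 × 7 = 504
  Item 10: 10 × 2 × 7 = 140
Highest RPN is 504 → Item 9.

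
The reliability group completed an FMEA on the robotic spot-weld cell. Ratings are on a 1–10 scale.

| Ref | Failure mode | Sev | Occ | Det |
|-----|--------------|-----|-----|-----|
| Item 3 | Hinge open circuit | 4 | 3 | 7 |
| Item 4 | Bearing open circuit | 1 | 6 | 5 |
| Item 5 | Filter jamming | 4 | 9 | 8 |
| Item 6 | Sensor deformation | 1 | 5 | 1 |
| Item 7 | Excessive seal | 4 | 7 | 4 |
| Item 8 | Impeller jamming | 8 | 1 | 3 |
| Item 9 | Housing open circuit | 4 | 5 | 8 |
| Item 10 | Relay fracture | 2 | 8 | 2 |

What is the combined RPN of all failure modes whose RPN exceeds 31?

RPN = Severity × Occurrence × Detection:
  Item 3: 4 × 3 × 7 = 84
  Item 4: 1 × 6 × 5 = 30
  Item 5: 4 × 9 × 8 = 288
  Item 6: 1 × 5 × 1 = 5
  Item 7: 4 × 7 × 4 = 112
  Item 8: 8 × 1 × 3 = 24
  Item 9: 4 × 5 × 8 = 160
  Item 10: 2 × 8 × 2 = 32
RPN > 31: Item 3 (84), Item 5 (288), Item 7 (112), Item 9 (160), Item 10 (32).
Sum: 84 + 288 + 112 + 160 + 32 = 676.

676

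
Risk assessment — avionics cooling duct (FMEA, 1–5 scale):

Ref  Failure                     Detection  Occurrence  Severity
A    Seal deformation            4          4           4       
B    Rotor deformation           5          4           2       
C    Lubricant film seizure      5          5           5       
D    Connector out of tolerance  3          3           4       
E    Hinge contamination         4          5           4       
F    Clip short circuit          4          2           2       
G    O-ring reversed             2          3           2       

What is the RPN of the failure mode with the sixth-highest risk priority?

RPN = Severity × Occurrence × Detection:
  A: 4 × 4 × 4 = 64
  B: 2 × 4 × 5 = 40
  C: 5 × 5 × 5 = 125
  D: 4 × 3 × 3 = 36
  E: 4 × 5 × 4 = 80
  F: 2 × 2 × 4 = 16
  G: 2 × 3 × 2 = 12
Sorted descending: 125, 80, 64, 40, 36, 16, 12.
The sixth-highest RPN is 16 (F).

16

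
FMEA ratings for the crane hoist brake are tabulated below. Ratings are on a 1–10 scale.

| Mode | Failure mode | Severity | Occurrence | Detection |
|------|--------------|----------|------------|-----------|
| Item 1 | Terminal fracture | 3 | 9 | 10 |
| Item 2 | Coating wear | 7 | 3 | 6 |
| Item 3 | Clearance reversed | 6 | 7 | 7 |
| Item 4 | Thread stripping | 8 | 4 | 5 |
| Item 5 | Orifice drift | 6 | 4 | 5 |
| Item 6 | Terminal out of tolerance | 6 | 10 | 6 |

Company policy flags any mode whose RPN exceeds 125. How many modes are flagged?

RPN = Severity × Occurrence × Detection:
  Item 1: 3 × 9 × 10 = 270
  Item 2: 7 × 3 × 6 = 126
  Item 3: 6 × 7 × 7 = 294
  Item 4: 8 × 4 × 5 = 160
  Item 5: 6 × 4 × 5 = 120
  Item 6: 6 × 10 × 6 = 360
Modes with RPN > 125: Item 1 (270), Item 2 (126), Item 3 (294), Item 4 (160), Item 6 (360) → 5.

5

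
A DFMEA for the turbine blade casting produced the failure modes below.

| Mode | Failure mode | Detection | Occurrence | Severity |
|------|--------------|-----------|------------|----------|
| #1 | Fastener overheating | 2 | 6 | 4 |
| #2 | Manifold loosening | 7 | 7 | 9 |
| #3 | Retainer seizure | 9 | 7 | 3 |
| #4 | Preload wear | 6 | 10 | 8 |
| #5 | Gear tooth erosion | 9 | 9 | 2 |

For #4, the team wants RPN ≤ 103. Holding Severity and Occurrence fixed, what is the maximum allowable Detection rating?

#4: S=8, O=10, D=6 → current RPN = 480.
Fixed product = 80. Need 80 × D ≤ 103, so D ≤ 103/80 = 1.29.
Maximum integer Detection rating = 1 (gives RPN 80; D=2 would give 160 > 103).

1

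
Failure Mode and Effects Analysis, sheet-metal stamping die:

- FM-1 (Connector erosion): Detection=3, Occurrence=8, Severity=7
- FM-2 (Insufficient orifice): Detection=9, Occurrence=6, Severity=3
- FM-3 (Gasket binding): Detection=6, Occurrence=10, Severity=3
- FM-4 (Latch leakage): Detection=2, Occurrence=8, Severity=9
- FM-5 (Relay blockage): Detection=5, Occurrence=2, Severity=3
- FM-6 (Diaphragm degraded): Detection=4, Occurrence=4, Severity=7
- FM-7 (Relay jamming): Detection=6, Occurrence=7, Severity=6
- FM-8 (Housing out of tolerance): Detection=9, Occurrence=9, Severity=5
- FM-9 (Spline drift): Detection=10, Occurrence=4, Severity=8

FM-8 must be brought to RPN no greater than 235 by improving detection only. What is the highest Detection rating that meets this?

5

FM-8: S=5, O=9, D=9 → current RPN = 405.
Fixed product = 45. Need 45 × D ≤ 235, so D ≤ 235/45 = 5.22.
Maximum integer Detection rating = 5 (gives RPN 225; D=6 would give 270 > 235).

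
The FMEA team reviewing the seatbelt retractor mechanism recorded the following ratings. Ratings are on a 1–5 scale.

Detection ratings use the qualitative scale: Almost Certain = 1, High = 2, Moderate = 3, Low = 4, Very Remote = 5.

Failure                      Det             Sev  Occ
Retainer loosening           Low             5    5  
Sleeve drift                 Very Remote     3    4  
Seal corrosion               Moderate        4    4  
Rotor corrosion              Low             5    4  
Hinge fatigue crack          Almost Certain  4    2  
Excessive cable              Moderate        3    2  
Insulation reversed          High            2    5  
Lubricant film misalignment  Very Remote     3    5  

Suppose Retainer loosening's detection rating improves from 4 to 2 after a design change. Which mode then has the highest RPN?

Rotor corrosion

RPN = Severity × Occurrence × Detection:
  Retainer loosening: 5 × 5 × 4 = 100
  Sleeve drift: 3 × 4 × 5 = 60
  Seal corrosion: 4 × 4 × 3 = 48
  Rotor corrosion: 5 × 4 × 4 = 80
  Hinge fatigue crack: 4 × 2 × 1 = 8
  Excessive cable: 3 × 2 × 3 = 18
  Insulation reversed: 2 × 5 × 2 = 20
  Lubricant film misalignment: 3 × 5 × 5 = 75
After action: Retainer loosening → 5 × 5 × 2 = 50.
Revised RPNs: Rotor corrosion=80, Lubricant film misalignment=75, Sleeve drift=60, Retainer loosening=50, Seal corrosion=48, Insulation reversed=20, Excessive cable=18, Hinge fatigue crack=8.
Highest is now Rotor corrosion (80).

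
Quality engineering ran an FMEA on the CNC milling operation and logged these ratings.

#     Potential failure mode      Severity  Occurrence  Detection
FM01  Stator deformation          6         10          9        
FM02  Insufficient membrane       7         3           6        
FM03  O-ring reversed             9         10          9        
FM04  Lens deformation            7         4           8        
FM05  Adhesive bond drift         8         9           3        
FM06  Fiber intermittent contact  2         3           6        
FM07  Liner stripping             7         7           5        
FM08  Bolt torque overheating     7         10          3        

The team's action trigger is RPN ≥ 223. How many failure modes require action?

RPN = Severity × Occurrence × Detection:
  FM01: 6 × 10 × 9 = 540
  FM02: 7 × 3 × 6 = 126
  FM03: 9 × 10 × 9 = 810
  FM04: 7 × 4 × 8 = 224
  FM05: 8 × 9 × 3 = 216
  FM06: 2 × 3 × 6 = 36
  FM07: 7 × 7 × 5 = 245
  FM08: 7 × 10 × 3 = 210
Modes with RPN ≥ 223: FM01 (540), FM03 (810), FM04 (224), FM07 (245) → 4.

4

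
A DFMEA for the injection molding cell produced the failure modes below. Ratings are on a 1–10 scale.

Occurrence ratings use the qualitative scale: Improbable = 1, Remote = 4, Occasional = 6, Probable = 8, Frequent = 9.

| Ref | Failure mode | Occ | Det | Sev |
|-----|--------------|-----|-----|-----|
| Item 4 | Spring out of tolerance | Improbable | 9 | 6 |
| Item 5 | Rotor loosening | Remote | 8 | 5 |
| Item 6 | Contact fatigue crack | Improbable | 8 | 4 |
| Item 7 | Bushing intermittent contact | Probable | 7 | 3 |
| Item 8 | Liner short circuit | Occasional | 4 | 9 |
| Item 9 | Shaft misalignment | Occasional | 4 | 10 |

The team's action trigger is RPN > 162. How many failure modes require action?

3

RPN = Severity × Occurrence × Detection:
  Item 4: 6 × 1 × 9 = 54
  Item 5: 5 × 4 × 8 = 160
  Item 6: 4 × 1 × 8 = 32
  Item 7: 3 × 8 × 7 = 168
  Item 8: 9 × 6 × 4 = 216
  Item 9: 10 × 6 × 4 = 240
Modes with RPN > 162: Item 7 (168), Item 8 (216), Item 9 (240) → 3.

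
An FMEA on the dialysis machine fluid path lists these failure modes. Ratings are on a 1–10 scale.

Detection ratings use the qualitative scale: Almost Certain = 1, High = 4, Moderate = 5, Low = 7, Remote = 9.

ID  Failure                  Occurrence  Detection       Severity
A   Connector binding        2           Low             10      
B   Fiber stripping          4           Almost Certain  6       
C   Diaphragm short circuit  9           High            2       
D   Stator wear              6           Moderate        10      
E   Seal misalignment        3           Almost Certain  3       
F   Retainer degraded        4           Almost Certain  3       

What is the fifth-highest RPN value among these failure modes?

12

RPN = Severity × Occurrence × Detection:
  A: 10 × 2 × 7 = 140
  B: 6 × 4 × 1 = 24
  C: 2 × 9 × 4 = 72
  D: 10 × 6 × 5 = 300
  E: 3 × 3 × 1 = 9
  F: 3 × 4 × 1 = 12
Sorted descending: 300, 140, 72, 24, 12, 9.
The fifth-highest RPN is 12 (F).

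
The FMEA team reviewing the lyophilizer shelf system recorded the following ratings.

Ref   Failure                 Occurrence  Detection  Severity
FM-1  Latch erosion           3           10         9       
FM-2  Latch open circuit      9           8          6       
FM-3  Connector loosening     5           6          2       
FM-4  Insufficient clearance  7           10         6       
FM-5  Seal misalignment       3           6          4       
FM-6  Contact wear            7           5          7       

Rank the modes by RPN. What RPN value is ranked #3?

RPN = Severity × Occurrence × Detection:
  FM-1: 9 × 3 × 10 = 270
  FM-2: 6 × 9 × 8 = 432
  FM-3: 2 × 5 × 6 = 60
  FM-4: 6 × 7 × 10 = 420
  FM-5: 4 × 3 × 6 = 72
  FM-6: 7 × 7 × 5 = 245
Sorted descending: 432, 420, 270, 245, 72, 60.
The third-highest RPN is 270 (FM-1).

270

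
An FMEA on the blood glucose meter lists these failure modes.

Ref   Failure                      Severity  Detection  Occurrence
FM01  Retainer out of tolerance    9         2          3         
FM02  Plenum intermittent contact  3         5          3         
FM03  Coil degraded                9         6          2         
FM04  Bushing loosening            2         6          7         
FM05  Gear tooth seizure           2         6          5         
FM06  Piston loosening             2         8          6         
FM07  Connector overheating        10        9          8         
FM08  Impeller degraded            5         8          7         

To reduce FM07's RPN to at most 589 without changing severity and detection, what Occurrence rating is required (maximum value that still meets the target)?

FM07: S=10, O=8, D=9 → current RPN = 720.
Fixed product = 90. Need 90 × O ≤ 589, so O ≤ 589/90 = 6.54.
Maximum integer Occurrence rating = 6 (gives RPN 540; O=7 would give 630 > 589).

6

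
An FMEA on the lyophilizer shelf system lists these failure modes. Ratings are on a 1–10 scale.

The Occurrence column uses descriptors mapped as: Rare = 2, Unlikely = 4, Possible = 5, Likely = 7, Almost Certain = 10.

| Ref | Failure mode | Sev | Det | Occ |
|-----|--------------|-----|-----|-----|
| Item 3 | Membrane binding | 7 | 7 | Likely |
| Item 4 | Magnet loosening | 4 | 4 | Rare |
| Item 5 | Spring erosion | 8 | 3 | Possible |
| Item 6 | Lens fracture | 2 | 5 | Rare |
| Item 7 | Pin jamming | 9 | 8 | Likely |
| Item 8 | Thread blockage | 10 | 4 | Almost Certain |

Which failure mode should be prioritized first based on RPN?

Item 7

RPN = Severity × Occurrence × Detection:
  Item 3: 7 × 7 × 7 = 343
  Item 4: 4 × 2 × 4 = 32
  Item 5: 8 × 5 × 3 = 120
  Item 6: 2 × 2 × 5 = 20
  Item 7: 9 × 7 × 8 = 504
  Item 8: 10 × 10 × 4 = 400
Highest RPN is 504 → Item 7.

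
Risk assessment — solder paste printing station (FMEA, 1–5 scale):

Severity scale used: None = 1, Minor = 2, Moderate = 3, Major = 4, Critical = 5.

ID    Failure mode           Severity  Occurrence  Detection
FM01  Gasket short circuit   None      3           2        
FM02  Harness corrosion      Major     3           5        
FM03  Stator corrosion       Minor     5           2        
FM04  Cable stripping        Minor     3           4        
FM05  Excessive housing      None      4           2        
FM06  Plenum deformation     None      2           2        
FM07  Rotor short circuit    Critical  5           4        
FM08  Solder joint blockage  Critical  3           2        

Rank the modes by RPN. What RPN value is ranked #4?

24

RPN = Severity × Occurrence × Detection:
  FM01: 1 × 3 × 2 = 6
  FM02: 4 × 3 × 5 = 60
  FM03: 2 × 5 × 2 = 20
  FM04: 2 × 3 × 4 = 24
  FM05: 1 × 4 × 2 = 8
  FM06: 1 × 2 × 2 = 4
  FM07: 5 × 5 × 4 = 100
  FM08: 5 × 3 × 2 = 30
Sorted descending: 100, 60, 30, 24, 20, 8, 6, 4.
The fourth-highest RPN is 24 (FM04).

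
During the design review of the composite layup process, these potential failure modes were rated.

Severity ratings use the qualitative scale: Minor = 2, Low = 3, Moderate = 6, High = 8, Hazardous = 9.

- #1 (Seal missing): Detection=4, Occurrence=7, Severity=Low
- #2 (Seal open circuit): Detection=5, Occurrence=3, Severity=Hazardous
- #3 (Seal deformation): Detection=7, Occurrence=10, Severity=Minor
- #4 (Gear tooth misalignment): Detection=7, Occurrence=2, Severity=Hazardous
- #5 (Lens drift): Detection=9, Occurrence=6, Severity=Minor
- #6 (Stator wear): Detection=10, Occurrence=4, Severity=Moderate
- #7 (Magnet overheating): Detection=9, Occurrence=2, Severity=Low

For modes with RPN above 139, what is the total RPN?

RPN = Severity × Occurrence × Detection:
  #1: 3 × 7 × 4 = 84
  #2: 9 × 3 × 5 = 135
  #3: 2 × 10 × 7 = 140
  #4: 9 × 2 × 7 = 126
  #5: 2 × 6 × 9 = 108
  #6: 6 × 4 × 10 = 240
  #7: 3 × 2 × 9 = 54
RPN > 139: #3 (140), #6 (240).
Sum: 140 + 240 = 380.

380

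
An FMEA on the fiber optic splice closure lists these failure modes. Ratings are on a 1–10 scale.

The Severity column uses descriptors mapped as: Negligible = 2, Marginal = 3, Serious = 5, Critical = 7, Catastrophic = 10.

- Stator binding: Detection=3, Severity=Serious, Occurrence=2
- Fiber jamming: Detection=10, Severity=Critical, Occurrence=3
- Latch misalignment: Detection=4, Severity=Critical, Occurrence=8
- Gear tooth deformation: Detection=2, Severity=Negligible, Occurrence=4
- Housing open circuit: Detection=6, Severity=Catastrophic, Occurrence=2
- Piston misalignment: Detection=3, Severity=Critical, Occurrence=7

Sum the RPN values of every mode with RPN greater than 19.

731

RPN = Severity × Occurrence × Detection:
  Stator binding: 5 × 2 × 3 = 30
  Fiber jamming: 7 × 3 × 10 = 210
  Latch misalignment: 7 × 8 × 4 = 224
  Gear tooth deformation: 2 × 4 × 2 = 16
  Housing open circuit: 10 × 2 × 6 = 120
  Piston misalignment: 7 × 7 × 3 = 147
RPN > 19: Stator binding (30), Fiber jamming (210), Latch misalignment (224), Housing open circuit (120), Piston misalignment (147).
Sum: 30 + 210 + 224 + 120 + 147 = 731.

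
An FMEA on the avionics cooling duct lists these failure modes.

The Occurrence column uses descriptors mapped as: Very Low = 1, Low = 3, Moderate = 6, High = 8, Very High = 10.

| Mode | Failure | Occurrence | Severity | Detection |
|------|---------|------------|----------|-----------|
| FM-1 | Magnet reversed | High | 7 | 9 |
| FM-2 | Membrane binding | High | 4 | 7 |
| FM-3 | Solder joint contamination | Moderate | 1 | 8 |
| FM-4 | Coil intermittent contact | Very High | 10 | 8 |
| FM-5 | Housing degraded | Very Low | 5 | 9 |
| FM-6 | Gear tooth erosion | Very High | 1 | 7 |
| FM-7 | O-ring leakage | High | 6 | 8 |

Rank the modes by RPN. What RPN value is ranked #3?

384

RPN = Severity × Occurrence × Detection:
  FM-1: 7 × 8 × 9 = 504
  FM-2: 4 × 8 × 7 = 224
  FM-3: 1 × 6 × 8 = 48
  FM-4: 10 × 10 × 8 = 800
  FM-5: 5 × 1 × 9 = 45
  FM-6: 1 × 10 × 7 = 70
  FM-7: 6 × 8 × 8 = 384
Sorted descending: 800, 504, 384, 224, 70, 48, 45.
The third-highest RPN is 384 (FM-7).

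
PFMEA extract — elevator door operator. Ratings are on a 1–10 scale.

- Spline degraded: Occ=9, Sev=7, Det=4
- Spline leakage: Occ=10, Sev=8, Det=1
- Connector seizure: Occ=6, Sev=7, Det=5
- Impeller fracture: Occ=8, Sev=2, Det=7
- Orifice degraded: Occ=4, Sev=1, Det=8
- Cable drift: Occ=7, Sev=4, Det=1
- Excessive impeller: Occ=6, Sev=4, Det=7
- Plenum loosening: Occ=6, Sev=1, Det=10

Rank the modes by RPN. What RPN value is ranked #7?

32

RPN = Severity × Occurrence × Detection:
  Spline degraded: 7 × 9 × 4 = 252
  Spline leakage: 8 × 10 × 1 = 80
  Connector seizure: 7 × 6 × 5 = 210
  Impeller fracture: 2 × 8 × 7 = 112
  Orifice degraded: 1 × 4 × 8 = 32
  Cable drift: 4 × 7 × 1 = 28
  Excessive impeller: 4 × 6 × 7 = 168
  Plenum loosening: 1 × 6 × 10 = 60
Sorted descending: 252, 210, 168, 112, 80, 60, 32, 28.
The seventh-highest RPN is 32 (Orifice degraded).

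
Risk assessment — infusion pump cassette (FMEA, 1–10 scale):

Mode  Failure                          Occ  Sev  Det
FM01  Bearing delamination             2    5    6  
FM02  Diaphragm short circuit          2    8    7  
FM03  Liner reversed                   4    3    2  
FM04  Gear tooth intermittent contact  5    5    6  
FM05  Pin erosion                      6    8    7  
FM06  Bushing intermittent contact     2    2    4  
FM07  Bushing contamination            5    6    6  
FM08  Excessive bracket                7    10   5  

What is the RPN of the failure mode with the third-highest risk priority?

RPN = Severity × Occurrence × Detection:
  FM01: 5 × 2 × 6 = 60
  FM02: 8 × 2 × 7 = 112
  FM03: 3 × 4 × 2 = 24
  FM04: 5 × 5 × 6 = 150
  FM05: 8 × 6 × 7 = 336
  FM06: 2 × 2 × 4 = 16
  FM07: 6 × 5 × 6 = 180
  FM08: 10 × 7 × 5 = 350
Sorted descending: 350, 336, 180, 150, 112, 60, 24, 16.
The third-highest RPN is 180 (FM07).

180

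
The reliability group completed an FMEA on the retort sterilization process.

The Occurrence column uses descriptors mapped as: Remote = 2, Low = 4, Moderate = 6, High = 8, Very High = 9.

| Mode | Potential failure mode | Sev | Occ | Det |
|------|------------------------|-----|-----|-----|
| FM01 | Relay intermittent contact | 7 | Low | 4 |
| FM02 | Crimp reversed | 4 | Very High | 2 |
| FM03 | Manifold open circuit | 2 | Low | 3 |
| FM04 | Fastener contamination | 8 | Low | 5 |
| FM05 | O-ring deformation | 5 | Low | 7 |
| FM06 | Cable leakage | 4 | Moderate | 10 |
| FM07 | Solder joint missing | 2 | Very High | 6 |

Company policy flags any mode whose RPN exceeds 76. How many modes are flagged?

RPN = Severity × Occurrence × Detection:
  FM01: 7 × 4 × 4 = 112
  FM02: 4 × 9 × 2 = 72
  FM03: 2 × 4 × 3 = 24
  FM04: 8 × 4 × 5 = 160
  FM05: 5 × 4 × 7 = 140
  FM06: 4 × 6 × 10 = 240
  FM07: 2 × 9 × 6 = 108
Modes with RPN > 76: FM01 (112), FM04 (160), FM05 (140), FM06 (240), FM07 (108) → 5.

5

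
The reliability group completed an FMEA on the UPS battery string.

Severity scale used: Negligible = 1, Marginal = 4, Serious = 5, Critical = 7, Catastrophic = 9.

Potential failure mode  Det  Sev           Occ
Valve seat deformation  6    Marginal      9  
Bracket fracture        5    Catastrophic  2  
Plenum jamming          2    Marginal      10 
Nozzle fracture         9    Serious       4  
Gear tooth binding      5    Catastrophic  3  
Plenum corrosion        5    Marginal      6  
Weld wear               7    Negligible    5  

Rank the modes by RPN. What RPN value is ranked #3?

RPN = Severity × Occurrence × Detection:
  Valve seat deformation: 4 × 9 × 6 = 216
  Bracket fracture: 9 × 2 × 5 = 90
  Plenum jamming: 4 × 10 × 2 = 80
  Nozzle fracture: 5 × 4 × 9 = 180
  Gear tooth binding: 9 × 3 × 5 = 135
  Plenum corrosion: 4 × 6 × 5 = 120
  Weld wear: 1 × 5 × 7 = 35
Sorted descending: 216, 180, 135, 120, 90, 80, 35.
The third-highest RPN is 135 (Gear tooth binding).

135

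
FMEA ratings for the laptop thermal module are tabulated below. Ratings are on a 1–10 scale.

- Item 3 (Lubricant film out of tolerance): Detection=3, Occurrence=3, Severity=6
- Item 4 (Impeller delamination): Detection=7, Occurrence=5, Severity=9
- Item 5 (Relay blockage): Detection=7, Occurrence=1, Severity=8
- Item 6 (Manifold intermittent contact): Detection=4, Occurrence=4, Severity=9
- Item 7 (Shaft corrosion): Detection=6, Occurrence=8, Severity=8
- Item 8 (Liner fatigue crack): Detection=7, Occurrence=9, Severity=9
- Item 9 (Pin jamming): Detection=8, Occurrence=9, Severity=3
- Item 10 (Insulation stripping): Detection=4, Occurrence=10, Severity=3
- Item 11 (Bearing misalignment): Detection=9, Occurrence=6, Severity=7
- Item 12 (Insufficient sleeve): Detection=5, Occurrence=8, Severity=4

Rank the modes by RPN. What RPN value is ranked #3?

378

RPN = Severity × Occurrence × Detection:
  Item 3: 6 × 3 × 3 = 54
  Item 4: 9 × 5 × 7 = 315
  Item 5: 8 × 1 × 7 = 56
  Item 6: 9 × 4 × 4 = 144
  Item 7: 8 × 8 × 6 = 384
  Item 8: 9 × 9 × 7 = 567
  Item 9: 3 × 9 × 8 = 216
  Item 10: 3 × 10 × 4 = 120
  Item 11: 7 × 6 × 9 = 378
  Item 12: 4 × 8 × 5 = 160
Sorted descending: 567, 384, 378, 315, 216, 160, 144, 120, 56, 54.
The third-highest RPN is 378 (Item 11).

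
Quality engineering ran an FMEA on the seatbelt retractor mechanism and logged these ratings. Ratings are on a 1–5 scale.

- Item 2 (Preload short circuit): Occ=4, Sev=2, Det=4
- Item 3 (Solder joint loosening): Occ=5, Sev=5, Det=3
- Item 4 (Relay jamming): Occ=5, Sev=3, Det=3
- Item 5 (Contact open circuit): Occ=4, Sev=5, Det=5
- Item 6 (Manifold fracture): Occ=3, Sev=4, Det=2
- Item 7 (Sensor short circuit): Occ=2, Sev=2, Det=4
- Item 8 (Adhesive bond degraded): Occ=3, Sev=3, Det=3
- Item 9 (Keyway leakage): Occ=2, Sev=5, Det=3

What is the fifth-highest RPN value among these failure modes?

RPN = Severity × Occurrence × Detection:
  Item 2: 2 × 4 × 4 = 32
  Item 3: 5 × 5 × 3 = 75
  Item 4: 3 × 5 × 3 = 45
  Item 5: 5 × 4 × 5 = 100
  Item 6: 4 × 3 × 2 = 24
  Item 7: 2 × 2 × 4 = 16
  Item 8: 3 × 3 × 3 = 27
  Item 9: 5 × 2 × 3 = 30
Sorted descending: 100, 75, 45, 32, 30, 27, 24, 16.
The fifth-highest RPN is 30 (Item 9).

30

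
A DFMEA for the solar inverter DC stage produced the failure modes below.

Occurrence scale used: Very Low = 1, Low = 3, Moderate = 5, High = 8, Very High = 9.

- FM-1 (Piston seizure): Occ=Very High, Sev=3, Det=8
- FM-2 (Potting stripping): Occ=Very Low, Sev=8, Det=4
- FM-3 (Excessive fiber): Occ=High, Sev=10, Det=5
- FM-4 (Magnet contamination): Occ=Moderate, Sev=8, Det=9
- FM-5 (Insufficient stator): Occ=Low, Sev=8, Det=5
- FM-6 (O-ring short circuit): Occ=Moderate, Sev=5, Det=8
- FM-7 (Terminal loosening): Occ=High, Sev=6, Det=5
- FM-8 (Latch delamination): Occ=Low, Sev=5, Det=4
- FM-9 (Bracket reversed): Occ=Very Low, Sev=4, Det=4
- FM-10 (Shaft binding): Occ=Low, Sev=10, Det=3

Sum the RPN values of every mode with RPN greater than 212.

1216

RPN = Severity × Occurrence × Detection:
  FM-1: 3 × 9 × 8 = 216
  FM-2: 8 × 1 × 4 = 32
  FM-3: 10 × 8 × 5 = 400
  FM-4: 8 × 5 × 9 = 360
  FM-5: 8 × 3 × 5 = 120
  FM-6: 5 × 5 × 8 = 200
  FM-7: 6 × 8 × 5 = 240
  FM-8: 5 × 3 × 4 = 60
  FM-9: 4 × 1 × 4 = 16
  FM-10: 10 × 3 × 3 = 90
RPN > 212: FM-1 (216), FM-3 (400), FM-4 (360), FM-7 (240).
Sum: 216 + 400 + 360 + 240 = 1216.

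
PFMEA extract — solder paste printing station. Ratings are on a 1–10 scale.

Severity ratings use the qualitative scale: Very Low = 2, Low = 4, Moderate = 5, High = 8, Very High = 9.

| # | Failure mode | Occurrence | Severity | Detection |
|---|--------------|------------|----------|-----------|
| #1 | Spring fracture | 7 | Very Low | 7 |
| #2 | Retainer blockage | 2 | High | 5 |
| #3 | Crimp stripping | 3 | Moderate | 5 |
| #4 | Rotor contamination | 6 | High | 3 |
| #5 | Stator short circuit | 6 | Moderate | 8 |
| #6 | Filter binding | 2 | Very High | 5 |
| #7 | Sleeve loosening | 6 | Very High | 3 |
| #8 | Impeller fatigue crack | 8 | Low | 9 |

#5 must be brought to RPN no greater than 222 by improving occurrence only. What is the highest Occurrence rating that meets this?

5

#5: S=5, O=6, D=8 → current RPN = 240.
Fixed product = 40. Need 40 × O ≤ 222, so O ≤ 222/40 = 5.55.
Maximum integer Occurrence rating = 5 (gives RPN 200; O=6 would give 240 > 222).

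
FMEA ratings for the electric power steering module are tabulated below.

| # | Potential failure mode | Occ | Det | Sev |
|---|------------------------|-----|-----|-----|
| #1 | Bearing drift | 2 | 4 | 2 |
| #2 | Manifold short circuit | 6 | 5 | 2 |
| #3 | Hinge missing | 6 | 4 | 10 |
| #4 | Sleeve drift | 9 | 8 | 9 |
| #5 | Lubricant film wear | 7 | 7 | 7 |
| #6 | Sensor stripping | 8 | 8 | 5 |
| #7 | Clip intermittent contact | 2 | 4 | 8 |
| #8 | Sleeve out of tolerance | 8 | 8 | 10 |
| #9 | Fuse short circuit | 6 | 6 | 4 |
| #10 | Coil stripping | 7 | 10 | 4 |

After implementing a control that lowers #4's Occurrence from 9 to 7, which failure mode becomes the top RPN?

RPN = Severity × Occurrence × Detection:
  #1: 2 × 2 × 4 = 16
  #2: 2 × 6 × 5 = 60
  #3: 10 × 6 × 4 = 240
  #4: 9 × 9 × 8 = 648
  #5: 7 × 7 × 7 = 343
  #6: 5 × 8 × 8 = 320
  #7: 8 × 2 × 4 = 64
  #8: 10 × 8 × 8 = 640
  #9: 4 × 6 × 6 = 144
  #10: 4 × 7 × 10 = 280
After action: #4 → 9 × 7 × 8 = 504.
Revised RPNs: #8=640, #4=504, #5=343, #6=320, #10=280, #3=240, #9=144, #7=64, #2=60, #1=16.
Highest is now #8 (640).

#8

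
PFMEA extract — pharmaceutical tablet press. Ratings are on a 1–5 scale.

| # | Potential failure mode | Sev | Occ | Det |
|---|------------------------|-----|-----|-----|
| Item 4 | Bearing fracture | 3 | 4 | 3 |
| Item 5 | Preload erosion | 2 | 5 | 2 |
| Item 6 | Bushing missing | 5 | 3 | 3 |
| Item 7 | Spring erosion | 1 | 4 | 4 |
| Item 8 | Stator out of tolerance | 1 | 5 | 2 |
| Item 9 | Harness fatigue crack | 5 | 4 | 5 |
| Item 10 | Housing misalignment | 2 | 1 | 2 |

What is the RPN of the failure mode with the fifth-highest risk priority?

16

RPN = Severity × Occurrence × Detection:
  Item 4: 3 × 4 × 3 = 36
  Item 5: 2 × 5 × 2 = 20
  Item 6: 5 × 3 × 3 = 45
  Item 7: 1 × 4 × 4 = 16
  Item 8: 1 × 5 × 2 = 10
  Item 9: 5 × 4 × 5 = 100
  Item 10: 2 × 1 × 2 = 4
Sorted descending: 100, 45, 36, 20, 16, 10, 4.
The fifth-highest RPN is 16 (Item 7).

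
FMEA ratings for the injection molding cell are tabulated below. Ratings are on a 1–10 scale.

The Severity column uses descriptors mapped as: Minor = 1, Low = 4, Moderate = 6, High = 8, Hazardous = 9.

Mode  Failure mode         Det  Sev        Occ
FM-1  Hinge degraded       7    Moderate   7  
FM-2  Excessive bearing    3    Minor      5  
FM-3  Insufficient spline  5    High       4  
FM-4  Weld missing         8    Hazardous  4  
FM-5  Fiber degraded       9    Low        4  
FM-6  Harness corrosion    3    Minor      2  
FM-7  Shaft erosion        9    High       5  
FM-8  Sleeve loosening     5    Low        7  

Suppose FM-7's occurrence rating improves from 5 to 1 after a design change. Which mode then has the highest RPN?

FM-1

RPN = Severity × Occurrence × Detection:
  FM-1: 6 × 7 × 7 = 294
  FM-2: 1 × 5 × 3 = 15
  FM-3: 8 × 4 × 5 = 160
  FM-4: 9 × 4 × 8 = 288
  FM-5: 4 × 4 × 9 = 144
  FM-6: 1 × 2 × 3 = 6
  FM-7: 8 × 5 × 9 = 360
  FM-8: 4 × 7 × 5 = 140
After action: FM-7 → 8 × 1 × 9 = 72.
Revised RPNs: FM-1=294, FM-4=288, FM-3=160, FM-5=144, FM-8=140, FM-7=72, FM-2=15, FM-6=6.
Highest is now FM-1 (294).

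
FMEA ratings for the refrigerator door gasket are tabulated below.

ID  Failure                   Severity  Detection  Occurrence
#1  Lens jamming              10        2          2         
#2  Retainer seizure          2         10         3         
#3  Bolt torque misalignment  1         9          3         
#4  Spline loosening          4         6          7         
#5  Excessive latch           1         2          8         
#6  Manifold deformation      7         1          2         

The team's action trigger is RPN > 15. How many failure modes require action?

RPN = Severity × Occurrence × Detection:
  #1: 10 × 2 × 2 = 40
  #2: 2 × 3 × 10 = 60
  #3: 1 × 3 × 9 = 27
  #4: 4 × 7 × 6 = 168
  #5: 1 × 8 × 2 = 16
  #6: 7 × 2 × 1 = 14
Modes with RPN > 15: #1 (40), #2 (60), #3 (27), #4 (168), #5 (16) → 5.

5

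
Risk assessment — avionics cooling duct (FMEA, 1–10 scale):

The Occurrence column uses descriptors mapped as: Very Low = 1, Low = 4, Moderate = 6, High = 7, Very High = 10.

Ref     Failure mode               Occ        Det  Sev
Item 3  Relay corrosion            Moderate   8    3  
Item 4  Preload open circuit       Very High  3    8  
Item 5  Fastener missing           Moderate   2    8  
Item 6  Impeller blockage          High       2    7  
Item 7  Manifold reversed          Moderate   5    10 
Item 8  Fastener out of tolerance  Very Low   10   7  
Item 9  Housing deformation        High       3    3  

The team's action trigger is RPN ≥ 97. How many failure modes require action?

RPN = Severity × Occurrence × Detection:
  Item 3: 3 × 6 × 8 = 144
  Item 4: 8 × 10 × 3 = 240
  Item 5: 8 × 6 × 2 = 96
  Item 6: 7 × 7 × 2 = 98
  Item 7: 10 × 6 × 5 = 300
  Item 8: 7 × 1 × 10 = 70
  Item 9: 3 × 7 × 3 = 63
Modes with RPN ≥ 97: Item 3 (144), Item 4 (240), Item 6 (98), Item 7 (300) → 4.

4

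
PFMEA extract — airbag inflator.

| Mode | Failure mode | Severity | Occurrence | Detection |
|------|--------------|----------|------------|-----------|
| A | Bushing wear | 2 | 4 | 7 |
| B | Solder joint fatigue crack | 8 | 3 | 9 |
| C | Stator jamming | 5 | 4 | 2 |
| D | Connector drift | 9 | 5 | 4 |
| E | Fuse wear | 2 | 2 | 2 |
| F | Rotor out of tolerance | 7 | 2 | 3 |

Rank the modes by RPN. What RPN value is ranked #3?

56

RPN = Severity × Occurrence × Detection:
  A: 2 × 4 × 7 = 56
  B: 8 × 3 × 9 = 216
  C: 5 × 4 × 2 = 40
  D: 9 × 5 × 4 = 180
  E: 2 × 2 × 2 = 8
  F: 7 × 2 × 3 = 42
Sorted descending: 216, 180, 56, 42, 40, 8.
The third-highest RPN is 56 (A).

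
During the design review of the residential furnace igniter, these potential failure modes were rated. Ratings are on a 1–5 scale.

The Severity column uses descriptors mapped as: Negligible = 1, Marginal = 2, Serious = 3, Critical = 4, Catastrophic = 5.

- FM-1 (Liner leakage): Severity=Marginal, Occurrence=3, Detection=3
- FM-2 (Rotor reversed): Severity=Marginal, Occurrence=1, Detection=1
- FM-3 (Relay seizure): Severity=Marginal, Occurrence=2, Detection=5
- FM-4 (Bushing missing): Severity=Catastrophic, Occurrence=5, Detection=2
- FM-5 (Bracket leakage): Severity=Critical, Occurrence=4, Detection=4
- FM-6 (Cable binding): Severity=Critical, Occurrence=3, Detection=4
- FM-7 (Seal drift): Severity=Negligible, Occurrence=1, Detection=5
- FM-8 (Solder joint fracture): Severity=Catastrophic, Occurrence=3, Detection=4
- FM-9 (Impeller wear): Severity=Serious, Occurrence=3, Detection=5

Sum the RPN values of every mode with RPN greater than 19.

RPN = Severity × Occurrence × Detection:
  FM-1: 2 × 3 × 3 = 18
  FM-2: 2 × 1 × 1 = 2
  FM-3: 2 × 2 × 5 = 20
  FM-4: 5 × 5 × 2 = 50
  FM-5: 4 × 4 × 4 = 64
  FM-6: 4 × 3 × 4 = 48
  FM-7: 1 × 1 × 5 = 5
  FM-8: 5 × 3 × 4 = 60
  FM-9: 3 × 3 × 5 = 45
RPN > 19: FM-3 (20), FM-4 (50), FM-5 (64), FM-6 (48), FM-8 (60), FM-9 (45).
Sum: 20 + 50 + 64 + 48 + 60 + 45 = 287.

287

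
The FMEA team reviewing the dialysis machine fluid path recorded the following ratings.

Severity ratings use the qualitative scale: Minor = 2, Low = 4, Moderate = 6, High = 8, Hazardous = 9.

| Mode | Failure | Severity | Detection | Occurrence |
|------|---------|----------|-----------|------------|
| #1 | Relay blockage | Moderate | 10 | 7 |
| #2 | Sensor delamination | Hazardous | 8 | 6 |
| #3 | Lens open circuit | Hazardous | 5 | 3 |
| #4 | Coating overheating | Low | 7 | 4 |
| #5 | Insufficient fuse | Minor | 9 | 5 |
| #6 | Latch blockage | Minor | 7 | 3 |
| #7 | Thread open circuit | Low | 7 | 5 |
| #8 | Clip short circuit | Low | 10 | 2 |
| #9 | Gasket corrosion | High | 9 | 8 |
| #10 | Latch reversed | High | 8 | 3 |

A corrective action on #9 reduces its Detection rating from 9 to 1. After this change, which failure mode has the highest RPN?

#2

RPN = Severity × Occurrence × Detection:
  #1: 6 × 7 × 10 = 420
  #2: 9 × 6 × 8 = 432
  #3: 9 × 3 × 5 = 135
  #4: 4 × 4 × 7 = 112
  #5: 2 × 5 × 9 = 90
  #6: 2 × 3 × 7 = 42
  #7: 4 × 5 × 7 = 140
  #8: 4 × 2 × 10 = 80
  #9: 8 × 8 × 9 = 576
  #10: 8 × 3 × 8 = 192
After action: #9 → 8 × 8 × 1 = 64.
Revised RPNs: #2=432, #1=420, #10=192, #7=140, #3=135, #4=112, #5=90, #8=80, #9=64, #6=42.
Highest is now #2 (432).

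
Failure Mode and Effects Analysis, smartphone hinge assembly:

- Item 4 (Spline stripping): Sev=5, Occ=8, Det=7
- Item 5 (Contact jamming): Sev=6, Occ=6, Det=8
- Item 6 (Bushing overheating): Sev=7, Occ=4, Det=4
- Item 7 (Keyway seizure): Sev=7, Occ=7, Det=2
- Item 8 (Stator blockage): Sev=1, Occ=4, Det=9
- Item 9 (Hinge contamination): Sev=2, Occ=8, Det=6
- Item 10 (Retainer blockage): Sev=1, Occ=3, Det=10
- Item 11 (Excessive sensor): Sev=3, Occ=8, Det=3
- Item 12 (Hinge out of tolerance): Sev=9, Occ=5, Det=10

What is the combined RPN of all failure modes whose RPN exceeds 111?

RPN = Severity × Occurrence × Detection:
  Item 4: 5 × 8 × 7 = 280
  Item 5: 6 × 6 × 8 = 288
  Item 6: 7 × 4 × 4 = 112
  Item 7: 7 × 7 × 2 = 98
  Item 8: 1 × 4 × 9 = 36
  Item 9: 2 × 8 × 6 = 96
  Item 10: 1 × 3 × 10 = 30
  Item 11: 3 × 8 × 3 = 72
  Item 12: 9 × 5 × 10 = 450
RPN > 111: Item 4 (280), Item 5 (288), Item 6 (112), Item 12 (450).
Sum: 280 + 288 + 112 + 450 = 1130.

1130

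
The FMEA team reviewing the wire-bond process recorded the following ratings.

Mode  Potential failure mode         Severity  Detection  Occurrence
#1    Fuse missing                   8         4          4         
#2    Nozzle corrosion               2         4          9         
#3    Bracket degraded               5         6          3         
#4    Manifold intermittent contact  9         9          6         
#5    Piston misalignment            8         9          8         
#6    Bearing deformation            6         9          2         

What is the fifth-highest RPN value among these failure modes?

RPN = Severity × Occurrence × Detection:
  #1: 8 × 4 × 4 = 128
  #2: 2 × 9 × 4 = 72
  #3: 5 × 3 × 6 = 90
  #4: 9 × 6 × 9 = 486
  #5: 8 × 8 × 9 = 576
  #6: 6 × 2 × 9 = 108
Sorted descending: 576, 486, 128, 108, 90, 72.
The fifth-highest RPN is 90 (#3).

90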